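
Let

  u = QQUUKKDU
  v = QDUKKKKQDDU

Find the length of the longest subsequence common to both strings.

Pick Q (u #1, v #1) → U (u #3, v #3) → K (u #5, v #6) → K (u #6, v #7) → D (u #7, v #10) → U (u #8, v #11); all 6 characters appear in both, in order. Since dp[8][11] = 6, nothing longer is possible.

6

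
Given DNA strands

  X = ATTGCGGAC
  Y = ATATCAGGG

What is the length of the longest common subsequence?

6

Taking A at X[1]=Y[1], then T at X[2]=Y[2], then T at X[3]=Y[4], then G at X[4]=Y[7], then G at X[6]=Y[8], then G at X[7]=Y[9] gives a common subsequence of length 6. The LCS DP gives dp[9][9] = 6, so this is optimal.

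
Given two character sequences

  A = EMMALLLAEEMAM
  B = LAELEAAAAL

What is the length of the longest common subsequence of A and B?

5

Let dp[i][j] be the LCS length of the first i characters of A and the first j characters of B. dp[i][j] = dp[i-1][j-1]+1 when the i-th and j-th characters match, else max(dp[i-1][j], dp[i][j-1]).
    ·  L  A  E  L  E  A  A  A  A  L
 ·  0  0  0  0  0  0  0  0  0  0  0
 E  0  0  0  1  1  1  1  1  1  1  1
 M  0  0  0  1  1  1  1  1  1  1  1
 M  0  0  0  1  1  1  1  1  1  1  1
 A  0  0  1  1  1  1  2  2  2  2  2
 L  0  1  1  1  2  2  2  2  2  2  3
 L  0  1  1  1  2  2  2  2  2  2  3
 L  0  1  1  1  2  2  2  2  2  2  3
 A  0  1  2  2  2  2  3  3  3  3  3
 E  0  1  2  3  3  3  3  3  3  3  3
 E  0  1  2  3  3  4  4  4  4  4  4
 M  0  1  2  3  3  4  4  4  4  4  4
 A  0  1  2  3  3  4  5  5  5  5  5
 M  0  1  2  3  3  4  5  5  5  5  5
dp[13][10] = 5. One LCS (by backtracking along matches): LAEEA.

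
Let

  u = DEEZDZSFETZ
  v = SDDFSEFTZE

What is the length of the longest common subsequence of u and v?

Pick D (u #1, v #2); then D (u #5, v #3); then S (u #7, v #5); then F (u #8, v #7); then T (u #10, v #8); then Z (u #11, v #9); all 6 characters appear in both, in order, and the DP table's final entry dp[11][10] is also 6, so no common subsequence is longer.

6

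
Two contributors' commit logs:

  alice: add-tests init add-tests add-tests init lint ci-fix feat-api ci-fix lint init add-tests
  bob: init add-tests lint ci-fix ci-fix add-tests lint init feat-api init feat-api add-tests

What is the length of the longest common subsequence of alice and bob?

Taking init [2,1], then add-tests [4,2], then lint [6,3], then ci-fix [7,4], then ci-fix [9,5], then lint [10,7], then init [11,10], then add-tests [12,12] gives a common subsequence of length 8. dp[12][12] = 8 confirms this is the maximum.

8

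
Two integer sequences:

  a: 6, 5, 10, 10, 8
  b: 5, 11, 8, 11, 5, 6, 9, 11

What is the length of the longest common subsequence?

Let dp[i][j] be the LCS length of the first i values of a and the first j values of b. dp[i][j] = dp[i-1][j-1]+1 when the i-th and j-th values match, else max(dp[i-1][j], dp[i][j-1]).
    ·  5 11  8 11  5  6  9 11
 ·  0  0  0  0  0  0  0  0  0
 6  0  0  0  0  0  0  1  1  1
 5  0  1  1  1  1  1  1  1  1
10  0  1  1  1  1  1  1  1  1
10  0  1  1  1  1  1  1  1  1
 8  0  1  1  2  2  2  2  2  2
dp[5][8] = 2. One LCS (by backtracking along matches): 5, 8.

2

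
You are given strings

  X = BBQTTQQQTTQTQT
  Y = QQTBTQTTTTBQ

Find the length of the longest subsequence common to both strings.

8

Match Q at X[3]=Y[2], then T at X[4]=Y[3], then T at X[5]=Y[5], then Q at X[6]=Y[6], then T at X[9]=Y[8], then T at X[10]=Y[9], then T at X[12]=Y[10], then Q at X[13]=Y[12] — 8 characters in the same relative order in both. dp[14][12] = 8 confirms this is the maximum.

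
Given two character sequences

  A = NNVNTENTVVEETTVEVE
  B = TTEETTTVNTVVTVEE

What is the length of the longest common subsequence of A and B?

Match T at A[5]=B[2], then E at A[6]=B[4], then N at A[7]=B[9], then T at A[8]=B[10], then V at A[9]=B[11], then V at A[10]=B[12], then T at A[14]=B[13], then V at A[15]=B[14], then E at A[16]=B[15], then E at A[18]=B[16] — 10 characters in the same relative order in both. dp[18][16] = 10 confirms this is the maximum.

10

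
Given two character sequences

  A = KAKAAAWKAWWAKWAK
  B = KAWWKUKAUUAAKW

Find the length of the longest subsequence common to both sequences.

Match K (A #1, B #1), then A (A #2, B #2), then K (A #3, B #7), then A (A #4, B #8), then A (A #9, B #11), then A (A #12, B #12), then K (A #13, B #13), then W (A #14, B #14) — 8 characters in the same relative order in both. Since dp[16][14] = 8, nothing longer is possible.

8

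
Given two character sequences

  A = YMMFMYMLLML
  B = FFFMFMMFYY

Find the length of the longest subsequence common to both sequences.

4

Match M (A #2, B #6) → M (A #3, B #7) → F (A #4, B #8) → Y (A #6, B #10) — 4 characters in the same relative order in both. dp[11][10] = 4 confirms this is the maximum.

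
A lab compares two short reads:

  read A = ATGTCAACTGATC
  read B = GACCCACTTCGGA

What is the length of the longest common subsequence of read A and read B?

7

One common subsequence of length 7: A at read A[1]=read B[2] → C at read A[5]=read B[5] → A at read A[7]=read B[6] → C at read A[8]=read B[7] → T at read A[9]=read B[9] → G at read A[10]=read B[12] → A at read A[11]=read B[13]. The LCS DP gives dp[13][13] = 7, so this is optimal.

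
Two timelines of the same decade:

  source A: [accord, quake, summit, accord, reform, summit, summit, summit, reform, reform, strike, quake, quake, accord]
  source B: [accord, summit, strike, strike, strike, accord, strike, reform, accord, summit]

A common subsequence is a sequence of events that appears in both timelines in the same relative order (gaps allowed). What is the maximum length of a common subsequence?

5

Match accord (source A #1, source B #1); then summit (source A #3, source B #2); then accord (source A #4, source B #6); then reform (source A #5, source B #8); then summit (source A #8, source B #10) — 5 events in the same relative order in both. Since dp[14][10] = 5, nothing longer is possible.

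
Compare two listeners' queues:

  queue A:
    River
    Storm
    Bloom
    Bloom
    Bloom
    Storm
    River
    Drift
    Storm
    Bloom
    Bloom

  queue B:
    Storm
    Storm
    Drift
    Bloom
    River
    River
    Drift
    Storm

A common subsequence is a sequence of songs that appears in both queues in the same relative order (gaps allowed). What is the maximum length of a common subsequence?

Taking Storm [2,2] → Bloom [3,4] → River [7,6] → Drift [8,7] → Storm [9,8] gives a common subsequence of length 5. The LCS DP gives dp[11][8] = 5, so this is optimal.

5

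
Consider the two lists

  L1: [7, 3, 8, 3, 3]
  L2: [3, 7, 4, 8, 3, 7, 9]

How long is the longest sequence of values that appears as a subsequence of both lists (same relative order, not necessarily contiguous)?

Let dp[i][j] be the LCS length of the first i values of L1 and the first j values of L2. dp[i][j] = dp[i-1][j-1]+1 when the i-th and j-th values match, else max(dp[i-1][j], dp[i][j-1]).
    ·  3  7  4  8  3  7  9
 ·  0  0  0  0  0  0  0  0
 7  0  0  1  1  1  1  1  1
 3  0  1  1  1  1  2  2  2
 8  0  1  1  1  2  2  2  2
 3  0  1  1  1  2  3  3  3
 3  0  1  1  1  2  3  3  3
dp[5][7] = 3. One LCS (by backtracking along matches): 7, 8, 3.

3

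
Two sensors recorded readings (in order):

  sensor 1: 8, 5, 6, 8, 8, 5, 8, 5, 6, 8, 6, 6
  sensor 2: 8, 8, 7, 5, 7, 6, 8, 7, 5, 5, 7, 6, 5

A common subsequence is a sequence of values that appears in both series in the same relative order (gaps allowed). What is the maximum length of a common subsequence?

7

Pick 8 [1,2], 5 [2,4], 6 [3,6], 8 [4,7], 5 [6,9], 5 [8,10], 6 [9,12]; all 7 values appear in both, in order. dp[12][13] = 7 confirms this is the maximum.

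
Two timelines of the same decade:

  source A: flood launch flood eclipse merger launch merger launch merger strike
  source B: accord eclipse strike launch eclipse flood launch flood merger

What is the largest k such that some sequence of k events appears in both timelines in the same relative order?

One common subsequence of length 4: flood (source A #1, source B #6), launch (source A #2, source B #7), flood (source A #3, source B #8), merger (source A #9, source B #9), and the DP table's final entry dp[10][9] is also 4, so no common subsequence is longer.

4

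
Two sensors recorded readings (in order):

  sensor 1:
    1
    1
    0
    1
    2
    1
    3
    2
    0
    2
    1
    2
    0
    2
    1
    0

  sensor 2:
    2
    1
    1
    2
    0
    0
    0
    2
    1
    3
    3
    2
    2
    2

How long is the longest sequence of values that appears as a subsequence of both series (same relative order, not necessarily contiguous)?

9

Pick 1 [1,2]; then 1 [2,3]; then 0 [3,7]; then 2 [5,8]; then 1 [6,9]; then 3 [7,11]; then 2 [10,12]; then 2 [12,13]; then 2 [14,14]; all 9 values appear in both, in order. Since dp[16][14] = 9, nothing longer is possible.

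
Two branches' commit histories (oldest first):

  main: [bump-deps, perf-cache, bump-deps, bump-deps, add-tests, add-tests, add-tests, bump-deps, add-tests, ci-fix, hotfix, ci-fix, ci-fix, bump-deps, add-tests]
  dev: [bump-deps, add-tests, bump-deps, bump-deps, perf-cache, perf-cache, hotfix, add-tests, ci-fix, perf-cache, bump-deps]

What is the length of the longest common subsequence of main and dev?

6

Pick bump-deps at main[1]=dev[1], bump-deps at main[3]=dev[3], bump-deps at main[4]=dev[4], add-tests at main[9]=dev[8], ci-fix at main[10]=dev[9], bump-deps at main[14]=dev[11]; all 6 commits appear in both, in order. Since dp[15][11] = 6, nothing longer is possible.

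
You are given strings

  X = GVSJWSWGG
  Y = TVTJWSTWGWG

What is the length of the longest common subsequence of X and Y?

Let dp[i][j] be the LCS length of the first i characters of X and the first j characters of Y. dp[i][j] = dp[i-1][j-1]+1 when the i-th and j-th characters match, else max(dp[i-1][j], dp[i][j-1]).
    ·  T  V  T  J  W  S  T  W  G  W  G
 ·  0  0  0  0  0  0  0  0  0  0  0  0
 G  0  0  0  0  0  0  0  0  0  1  1  1
 V  0  0  1  1  1  1  1  1  1  1  1  1
 S  0  0  1  1  1  1  2  2  2  2  2  2
 J  0  0  1  1  2  2  2  2  2  2  2  2
 W  0  0  1  1  2  3  3  3  3  3  3  3
 S  0  0  1  1  2  3  4  4  4  4  4  4
 W  0  0  1  1  2  3  4  4  5  5  5  5
 G  0  0  1  1  2  3  4  4  5  6  6  6
 G  0  0  1  1  2  3  4  4  5  6  6  7
dp[9][11] = 7. One LCS (by backtracking along matches): VJWSWGG.

7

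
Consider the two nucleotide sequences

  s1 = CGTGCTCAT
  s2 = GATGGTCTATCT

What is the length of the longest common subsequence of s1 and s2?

Taking G (s1 #2, s2 #1), then T (s1 #3, s2 #3), then G (s1 #4, s2 #5), then C (s1 #5, s2 #7), then T (s1 #6, s2 #10), then C (s1 #7, s2 #11), then T (s1 #9, s2 #12) gives a common subsequence of length 7. The LCS DP gives dp[9][12] = 7, so this is optimal.

7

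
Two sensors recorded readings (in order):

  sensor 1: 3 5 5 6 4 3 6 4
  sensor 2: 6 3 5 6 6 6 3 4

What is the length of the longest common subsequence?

5

Pick 3 [1,2], then 5 [2,3], then 6 [4,6], then 3 [6,7], then 4 [8,8]; all 5 values appear in both, in order. The LCS DP gives dp[8][8] = 5, so this is optimal.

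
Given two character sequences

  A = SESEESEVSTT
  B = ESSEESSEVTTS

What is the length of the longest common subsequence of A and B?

9

Let dp[i][j] be the LCS length of the first i characters of A and the first j characters of B. dp[i][j] = dp[i-1][j-1]+1 when the i-th and j-th characters match, else max(dp[i-1][j], dp[i][j-1]).
    ·  E  S  S  E  E  S  S  E  V  T  T  S
 ·  0  0  0  0  0  0  0  0  0  0  0  0  0
 S  0  0  1  1  1  1  1  1  1  1  1  1  1
 E  0  1  1  1  2  2  2  2  2  2  2  2  2
 S  0  1  2  2  2  2  3  3  3  3  3  3  3
 E  0  1  2  2  3  3  3  3  4  4  4  4  4
 E  0  1  2  2  3  4  4  4  4  4  4  4  4
 S  0  1  2  3  3  4  5  5  5  5  5  5  5
 E  0  1  2  3  4  4  5  5  6  6  6  6  6
 V  0  1  2  3  4  4  5  5  6  7  7  7  7
 S  0  1  2  3  4  4  5  6  6  7  7  7  8
 T  0  1  2  3  4  4  5  6  6  7  8  8  8
 T  0  1  2  3  4  4  5  6  6  7  8  9  9
dp[11][12] = 9. One LCS (by backtracking along matches): SSEESEVTT.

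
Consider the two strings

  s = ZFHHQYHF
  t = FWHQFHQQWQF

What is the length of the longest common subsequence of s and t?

5

Let dp[i][j] be the LCS length of the first i characters of s and the first j characters of t. dp[i][j] = dp[i-1][j-1]+1 when the i-th and j-th characters match, else max(dp[i-1][j], dp[i][j-1]).
    ·  F  W  H  Q  F  H  Q  Q  W  Q  F
 ·  0  0  0  0  0  0  0  0  0  0  0  0
 Z  0  0  0  0  0  0  0  0  0  0  0  0
 F  0  1  1  1  1  1  1  1  1  1  1  1
 H  0  1  1  2  2  2  2  2  2  2  2  2
 H  0  1  1  2  2  2  3  3  3  3  3  3
 Q  0  1  1  2  3  3  3  4  4  4  4  4
 Y  0  1  1  2  3  3  3  4  4  4  4  4
 H  0  1  1  2  3  3  4  4  4  4  4  4
 F  0  1  1  2  3  4  4  4  4  4  4  5
dp[8][11] = 5. One LCS (by backtracking along matches): FHHQF.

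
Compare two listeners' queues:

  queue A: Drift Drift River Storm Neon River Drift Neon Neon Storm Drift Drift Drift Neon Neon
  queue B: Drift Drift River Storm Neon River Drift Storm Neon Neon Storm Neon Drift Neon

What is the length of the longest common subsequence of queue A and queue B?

12

One common subsequence of length 12: Drift at queue A[1]=queue B[1], Drift at queue A[2]=queue B[2], River at queue A[3]=queue B[3], Storm at queue A[4]=queue B[4], Neon at queue A[5]=queue B[5], River at queue A[6]=queue B[6], Drift at queue A[7]=queue B[7], Neon at queue A[8]=queue B[9], Neon at queue A[9]=queue B[10], Storm at queue A[10]=queue B[11], Drift at queue A[13]=queue B[13], Neon at queue A[15]=queue B[14], and the DP table's final entry dp[15][14] is also 12, so no common subsequence is longer.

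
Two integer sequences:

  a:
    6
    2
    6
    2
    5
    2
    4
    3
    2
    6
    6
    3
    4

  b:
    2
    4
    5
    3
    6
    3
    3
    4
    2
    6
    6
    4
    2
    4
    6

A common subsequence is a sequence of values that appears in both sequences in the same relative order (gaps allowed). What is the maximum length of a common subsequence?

7

One common subsequence of length 7: 2 at a[2]=b[1], then 6 at a[3]=b[5], then 4 at a[7]=b[8], then 2 at a[9]=b[9], then 6 at a[10]=b[10], then 6 at a[11]=b[11], then 4 at a[13]=b[14]. Since dp[13][15] = 7, nothing longer is possible.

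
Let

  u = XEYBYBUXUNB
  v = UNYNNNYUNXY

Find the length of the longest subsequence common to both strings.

4

Let dp[i][j] be the LCS length of the first i characters of u and the first j characters of v. dp[i][j] = dp[i-1][j-1]+1 when the i-th and j-th characters match, else max(dp[i-1][j], dp[i][j-1]).
    ·  U  N  Y  N  N  N  Y  U  N  X  Y
 ·  0  0  0  0  0  0  0  0  0  0  0  0
 X  0  0  0  0  0  0  0  0  0  0  1  1
 E  0  0  0  0  0  0  0  0  0  0  1  1
 Y  0  0  0  1  1  1  1  1  1  1  1  2
 B  0  0  0  1  1  1  1  1  1  1  1  2
 Y  0  0  0  1  1  1  1  2  2  2  2  2
 B  0  0  0  1  1  1  1  2  2  2  2  2
 U  0  1  1  1  1  1  1  2  3  3  3  3
 X  0  1  1  1  1  1  1  2  3  3  4  4
 U  0  1  1  1  1  1  1  2  3  3  4  4
 N  0  1  2  2  2  2  2  2  3  4  4  4
 B  0  1  2  2  2  2  2  2  3  4  4  4
dp[11][11] = 4. One LCS (by backtracking along matches): YYUX.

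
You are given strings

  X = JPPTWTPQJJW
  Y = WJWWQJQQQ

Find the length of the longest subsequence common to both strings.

4

Match J (X #1, Y #2); then W (X #5, Y #4); then Q (X #8, Y #5); then J (X #9, Y #6) — 4 characters in the same relative order in both. The LCS DP gives dp[11][9] = 4, so this is optimal.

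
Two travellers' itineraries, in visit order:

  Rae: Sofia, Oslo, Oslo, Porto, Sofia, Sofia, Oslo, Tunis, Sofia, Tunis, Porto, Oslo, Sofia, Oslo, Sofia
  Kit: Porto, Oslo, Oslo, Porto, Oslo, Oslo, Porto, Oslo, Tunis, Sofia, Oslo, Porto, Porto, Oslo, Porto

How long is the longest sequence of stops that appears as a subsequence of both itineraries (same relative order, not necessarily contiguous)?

Pick Oslo (Rae #2, Kit #5) → Oslo (Rae #3, Kit #6) → Porto (Rae #4, Kit #7) → Oslo (Rae #7, Kit #8) → Tunis (Rae #8, Kit #9) → Sofia (Rae #9, Kit #10) → Porto (Rae #11, Kit #13) → Oslo (Rae #12, Kit #14); all 8 stops appear in both, in order. Since dp[15][15] = 8, nothing longer is possible.

8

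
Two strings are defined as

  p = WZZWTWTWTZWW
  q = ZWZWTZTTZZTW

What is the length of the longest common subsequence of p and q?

Taking W (p #1, q #2); then Z (p #3, q #3); then W (p #4, q #4); then T (p #5, q #5); then T (p #7, q #7); then T (p #9, q #8); then Z (p #10, q #10); then W (p #12, q #12) gives a common subsequence of length 8. dp[12][12] = 8 confirms this is the maximum.

8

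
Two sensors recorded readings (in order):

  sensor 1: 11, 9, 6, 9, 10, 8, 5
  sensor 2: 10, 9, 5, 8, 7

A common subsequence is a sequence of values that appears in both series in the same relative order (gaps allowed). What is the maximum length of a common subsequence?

2

Let dp[i][j] be the LCS length of the first i values of sensor 1 and the first j values of sensor 2. dp[i][j] = dp[i-1][j-1]+1 when the i-th and j-th values match, else max(dp[i-1][j], dp[i][j-1]).
    · 10  9  5  8  7
 ·  0  0  0  0  0  0
11  0  0  0  0  0  0
 9  0  0  1  1  1  1
 6  0  0  1  1  1  1
 9  0  0  1  1  1  1
10  0  1  1  1  1  1
 8  0  1  1  1  2  2
 5  0  1  1  2  2  2
dp[7][5] = 2. One LCS (by backtracking along matches): 9, 8.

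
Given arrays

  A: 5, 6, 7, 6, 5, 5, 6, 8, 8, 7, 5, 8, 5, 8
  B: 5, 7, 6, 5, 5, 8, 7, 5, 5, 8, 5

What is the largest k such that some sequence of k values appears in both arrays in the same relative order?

10

One common subsequence of length 10: 5 at A[1]=B[1]; then 7 at A[3]=B[2]; then 6 at A[4]=B[3]; then 5 at A[5]=B[4]; then 5 at A[6]=B[5]; then 8 at A[9]=B[6]; then 7 at A[10]=B[7]; then 5 at A[11]=B[9]; then 8 at A[12]=B[10]; then 5 at A[13]=B[11], and the DP table's final entry dp[14][11] is also 10, so no common subsequence is longer.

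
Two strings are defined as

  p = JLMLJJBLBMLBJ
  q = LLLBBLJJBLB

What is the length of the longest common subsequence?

7

Let dp[i][j] be the LCS length of the first i characters of p and the first j characters of q. dp[i][j] = dp[i-1][j-1]+1 when the i-th and j-th characters match, else max(dp[i-1][j], dp[i][j-1]).
    ·  L  L  L  B  B  L  J  J  B  L  B
 ·  0  0  0  0  0  0  0  0  0  0  0  0
 J  0  0  0  0  0  0  0  1  1  1  1  1
 L  0  1  1  1  1  1  1  1  1  1  2  2
 M  0  1  1  1  1  1  1  1  1  1  2  2
 L  0  1  2  2  2  2  2  2  2  2  2  2
 J  0  1  2  2  2  2  2  3  3  3  3  3
 J  0  1  2  2  2  2  2  3  4  4  4  4
 B  0  1  2  2  3  3  3  3  4  5  5  5
 L  0  1  2  3  3  3  4  4  4  5  6  6
 B  0  1  2  3  4  4  4  4  4  5  6  7
 M  0  1  2  3  4  4  4  4  4  5  6  7
 L  0  1  2  3  4  4  5  5  5  5  6  7
 B  0  1  2  3  4  5  5  5  5  6  6  7
 J  0  1  2  3  4  5  5  6  6  6  6  7
dp[13][11] = 7. One LCS (by backtracking along matches): LLJJBLB.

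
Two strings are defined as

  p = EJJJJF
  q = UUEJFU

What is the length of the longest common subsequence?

Let dp[i][j] be the LCS length of the first i characters of p and the first j characters of q. dp[i][j] = dp[i-1][j-1]+1 when the i-th and j-th characters match, else max(dp[i-1][j], dp[i][j-1]).
    ·  U  U  E  J  F  U
 ·  0  0  0  0  0  0  0
 E  0  0  0  1  1  1  1
 J  0  0  0  1  2  2  2
 J  0  0  0  1  2  2  2
 J  0  0  0  1  2  2  2
 J  0  0  0  1  2  2  2
 F  0  0  0  1  2  3  3
dp[6][6] = 3. One LCS (by backtracking along matches): EJF.

3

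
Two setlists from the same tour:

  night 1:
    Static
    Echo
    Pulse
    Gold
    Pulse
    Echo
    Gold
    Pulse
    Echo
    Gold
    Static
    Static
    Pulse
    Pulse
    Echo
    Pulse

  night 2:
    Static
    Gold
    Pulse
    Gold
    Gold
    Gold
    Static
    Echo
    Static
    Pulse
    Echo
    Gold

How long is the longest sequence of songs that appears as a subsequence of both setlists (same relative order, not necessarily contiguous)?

One common subsequence of length 9: Static (night 1 #1, night 2 #1), then Pulse (night 1 #3, night 2 #3), then Gold (night 1 #4, night 2 #4), then Gold (night 1 #7, night 2 #5), then Gold (night 1 #10, night 2 #6), then Static (night 1 #11, night 2 #7), then Static (night 1 #12, night 2 #9), then Pulse (night 1 #14, night 2 #10), then Echo (night 1 #15, night 2 #11). dp[16][12] = 9 confirms this is the maximum.

9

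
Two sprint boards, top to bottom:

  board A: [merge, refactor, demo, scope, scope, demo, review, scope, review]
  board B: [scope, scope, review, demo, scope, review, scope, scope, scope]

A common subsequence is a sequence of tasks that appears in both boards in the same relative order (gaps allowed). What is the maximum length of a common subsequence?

Match scope [4,1], scope [5,2], demo [6,4], review [7,6], scope [8,9] — 5 tasks in the same relative order in both. dp[9][9] = 5 confirms this is the maximum.

5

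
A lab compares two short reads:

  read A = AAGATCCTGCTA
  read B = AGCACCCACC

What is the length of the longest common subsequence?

Let dp[i][j] be the LCS length of the first i bases of read A and the first j bases of read B. dp[i][j] = dp[i-1][j-1]+1 when the i-th and j-th bases match, else max(dp[i-1][j], dp[i][j-1]).
    ·  A  G  C  A  C  C  C  A  C  C
 ·  0  0  0  0  0  0  0  0  0  0  0
 A  0  1  1  1  1  1  1  1  1  1  1
 A  0  1  1  1  2  2  2  2  2  2  2
 G  0  1  2  2  2  2  2  2  2  2  2
 A  0  1  2  2  3  3  3  3  3  3  3
 T  0  1  2  2  3  3  3  3  3  3  3
 C  0  1  2  3  3  4  4  4  4  4  4
 C  0  1  2  3  3  4  5  5  5  5  5
 T  0  1  2  3  3  4  5  5  5  5  5
 G  0  1  2  3  3  4  5  5  5  5  5
 C  0  1  2  3  3  4  5  6  6  6  6
 T  0  1  2  3  3  4  5  6  6  6  6
 A  0  1  2  3  4  4  5  6  7  7  7
dp[12][10] = 7. One LCS (by backtracking along matches): AGACCCA.

7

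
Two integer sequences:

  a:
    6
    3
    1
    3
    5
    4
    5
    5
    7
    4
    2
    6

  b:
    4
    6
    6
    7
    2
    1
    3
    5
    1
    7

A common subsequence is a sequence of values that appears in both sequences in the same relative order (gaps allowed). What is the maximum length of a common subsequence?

Pick 6 at a[1]=b[3], 1 at a[3]=b[6], 3 at a[4]=b[7], 5 at a[5]=b[8], 7 at a[9]=b[10]; all 5 values appear in both, in order. Since dp[12][10] = 5, nothing longer is possible.

5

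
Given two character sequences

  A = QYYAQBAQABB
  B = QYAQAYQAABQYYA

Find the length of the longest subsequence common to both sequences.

Match Q (A #1, B #1) → Y (A #3, B #2) → A (A #4, B #3) → Q (A #5, B #4) → A (A #7, B #5) → Q (A #8, B #7) → A (A #9, B #9) → B (A #10, B #10) — 8 characters in the same relative order in both. Since dp[11][14] = 8, nothing longer is possible.

8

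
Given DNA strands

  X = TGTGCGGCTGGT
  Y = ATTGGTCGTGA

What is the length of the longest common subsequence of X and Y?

7

Taking T [1,3], then G [2,5], then T [3,6], then C [5,7], then G [7,8], then T [9,9], then G [10,10] gives a common subsequence of length 7. The LCS DP gives dp[12][11] = 7, so this is optimal.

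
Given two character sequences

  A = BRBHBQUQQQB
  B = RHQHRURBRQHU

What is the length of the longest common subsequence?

5

Let dp[i][j] be the LCS length of the first i characters of A and the first j characters of B. dp[i][j] = dp[i-1][j-1]+1 when the i-th and j-th characters match, else max(dp[i-1][j], dp[i][j-1]).
    ·  R  H  Q  H  R  U  R  B  R  Q  H  U
 ·  0  0  0  0  0  0  0  0  0  0  0  0  0
 B  0  0  0  0  0  0  0  0  1  1  1  1  1
 R  0  1  1  1  1  1  1  1  1  2  2  2  2
 B  0  1  1  1  1  1  1  1  2  2  2  2  2
 H  0  1  2  2  2  2  2  2  2  2  2  3  3
 B  0  1  2  2  2  2  2  2  3  3  3  3  3
 Q  0  1  2  3  3  3  3  3  3  3  4  4  4
 U  0  1  2  3  3  3  4  4  4  4  4  4  5
 Q  0  1  2  3  3  3  4  4  4  4  5  5  5
 Q  0  1  2  3  3  3  4  4  4  4  5  5  5
 Q  0  1  2  3  3  3  4  4  4  4  5  5  5
 B  0  1  2  3  3  3  4  4  5  5  5  5  5
dp[11][12] = 5. One LCS (by backtracking along matches): RHBQU.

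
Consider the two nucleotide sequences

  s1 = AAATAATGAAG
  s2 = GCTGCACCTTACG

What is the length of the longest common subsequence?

5

Taking A (s1 #1, s2 #6), then T (s1 #4, s2 #9), then T (s1 #7, s2 #10), then A (s1 #9, s2 #11), then G (s1 #11, s2 #13) gives a common subsequence of length 5. The LCS DP gives dp[11][13] = 5, so this is optimal.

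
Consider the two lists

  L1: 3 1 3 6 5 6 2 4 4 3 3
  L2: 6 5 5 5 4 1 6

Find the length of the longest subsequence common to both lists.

One common subsequence of length 3: 6 (L1 #4, L2 #1) → 5 (L1 #5, L2 #4) → 6 (L1 #6, L2 #7). The LCS DP gives dp[11][7] = 3, so this is optimal.

3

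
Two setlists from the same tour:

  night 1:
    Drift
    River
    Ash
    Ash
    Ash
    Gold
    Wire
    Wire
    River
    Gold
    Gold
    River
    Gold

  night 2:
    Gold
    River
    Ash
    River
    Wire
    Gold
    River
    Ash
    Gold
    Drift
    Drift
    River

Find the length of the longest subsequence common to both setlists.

Taking River (night 1 #2, night 2 #2); then Ash (night 1 #3, night 2 #3); then Gold (night 1 #6, night 2 #6); then River (night 1 #9, night 2 #7); then Gold (night 1 #10, night 2 #9); then River (night 1 #12, night 2 #12) gives a common subsequence of length 6. The LCS DP gives dp[13][12] = 6, so this is optimal.

6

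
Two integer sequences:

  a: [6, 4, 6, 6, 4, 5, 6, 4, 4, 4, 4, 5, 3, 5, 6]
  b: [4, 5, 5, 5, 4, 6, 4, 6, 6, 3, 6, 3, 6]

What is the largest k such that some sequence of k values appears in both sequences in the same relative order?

Pick 6 (a #1, b #6); then 4 (a #2, b #7); then 6 (a #3, b #8); then 6 (a #4, b #9); then 6 (a #7, b #11); then 3 (a #13, b #12); then 6 (a #15, b #13); all 7 values appear in both, in order, and the DP table's final entry dp[15][13] is also 7, so no common subsequence is longer.

7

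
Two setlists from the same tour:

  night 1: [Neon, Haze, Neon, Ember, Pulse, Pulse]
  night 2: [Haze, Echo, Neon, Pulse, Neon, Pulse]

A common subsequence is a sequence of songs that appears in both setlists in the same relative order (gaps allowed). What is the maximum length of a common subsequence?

4

Pick Haze [2,1]; then Neon [3,3]; then Pulse [5,4]; then Pulse [6,6]; all 4 songs appear in both, in order, and the DP table's final entry dp[6][6] is also 4, so no common subsequence is longer.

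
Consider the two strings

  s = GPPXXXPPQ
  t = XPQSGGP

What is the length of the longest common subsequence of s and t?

3

Match X [6,1], then P [7,2], then P [8,7] — 3 characters in the same relative order in both. The LCS DP gives dp[9][7] = 3, so this is optimal.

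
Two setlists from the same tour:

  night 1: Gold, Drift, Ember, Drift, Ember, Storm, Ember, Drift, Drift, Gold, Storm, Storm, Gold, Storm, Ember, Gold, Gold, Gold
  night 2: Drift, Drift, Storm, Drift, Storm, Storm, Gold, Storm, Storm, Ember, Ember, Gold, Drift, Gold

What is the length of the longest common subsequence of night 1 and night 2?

Match Drift (night 1 #2, night 2 #1), then Drift (night 1 #4, night 2 #2), then Storm (night 1 #6, night 2 #3), then Drift (night 1 #9, night 2 #4), then Storm (night 1 #11, night 2 #5), then Storm (night 1 #12, night 2 #6), then Gold (night 1 #13, night 2 #7), then Storm (night 1 #14, night 2 #9), then Ember (night 1 #15, night 2 #11), then Gold (night 1 #16, night 2 #12), then Gold (night 1 #18, night 2 #14) — 11 songs in the same relative order in both. The LCS DP gives dp[18][14] = 11, so this is optimal.

11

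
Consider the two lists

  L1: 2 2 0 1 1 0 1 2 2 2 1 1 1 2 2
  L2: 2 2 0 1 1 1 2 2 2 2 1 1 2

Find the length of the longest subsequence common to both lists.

Pick 2 (L1 #1, L2 #1), then 2 (L1 #2, L2 #2), then 0 (L1 #3, L2 #3), then 1 (L1 #4, L2 #4), then 1 (L1 #5, L2 #5), then 1 (L1 #7, L2 #6), then 2 (L1 #8, L2 #8), then 2 (L1 #9, L2 #9), then 2 (L1 #10, L2 #10), then 1 (L1 #12, L2 #11), then 1 (L1 #13, L2 #12), then 2 (L1 #15, L2 #13); all 12 values appear in both, in order. dp[15][13] = 12 confirms this is the maximum.

12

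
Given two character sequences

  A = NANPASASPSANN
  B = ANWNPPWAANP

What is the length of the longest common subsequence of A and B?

6

Pick N at A[1]=B[2] → N at A[3]=B[4] → P at A[4]=B[6] → A at A[5]=B[8] → A at A[7]=B[9] → P at A[9]=B[11]; all 6 characters appear in both, in order. The LCS DP gives dp[13][11] = 6, so this is optimal.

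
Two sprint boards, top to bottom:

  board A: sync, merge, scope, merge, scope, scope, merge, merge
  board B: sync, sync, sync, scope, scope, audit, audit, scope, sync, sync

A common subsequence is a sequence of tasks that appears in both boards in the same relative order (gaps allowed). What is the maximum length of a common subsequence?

Taking sync [1,3]; then scope [3,4]; then scope [5,5]; then scope [6,8] gives a common subsequence of length 4. Since dp[8][10] = 4, nothing longer is possible.

4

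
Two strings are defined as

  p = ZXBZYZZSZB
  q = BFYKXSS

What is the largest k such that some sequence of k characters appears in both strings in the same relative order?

3

Let dp[i][j] be the LCS length of the first i characters of p and the first j characters of q. dp[i][j] = dp[i-1][j-1]+1 when the i-th and j-th characters match, else max(dp[i-1][j], dp[i][j-1]).
    ·  B  F  Y  K  X  S  S
 ·  0  0  0  0  0  0  0  0
 Z  0  0  0  0  0  0  0  0
 X  0  0  0  0  0  1  1  1
 B  0  1  1  1  1  1  1  1
 Z  0  1  1  1  1  1  1  1
 Y  0  1  1  2  2  2  2  2
 Z  0  1  1  2  2  2  2  2
 Z  0  1  1  2  2  2  2  2
 S  0  1  1  2  2  2  3  3
 Z  0  1  1  2  2  2  3  3
 B  0  1  1  2  2  2  3  3
dp[10][7] = 3. One LCS (by backtracking along matches): BYS.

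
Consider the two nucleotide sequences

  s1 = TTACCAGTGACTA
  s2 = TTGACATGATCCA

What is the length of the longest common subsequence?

One common subsequence of length 10: T at s1[1]=s2[1]; then T at s1[2]=s2[2]; then A at s1[3]=s2[4]; then C at s1[5]=s2[5]; then A at s1[6]=s2[6]; then T at s1[8]=s2[7]; then G at s1[9]=s2[8]; then A at s1[10]=s2[9]; then C at s1[11]=s2[12]; then A at s1[13]=s2[13]. Since dp[13][13] = 10, nothing longer is possible.

10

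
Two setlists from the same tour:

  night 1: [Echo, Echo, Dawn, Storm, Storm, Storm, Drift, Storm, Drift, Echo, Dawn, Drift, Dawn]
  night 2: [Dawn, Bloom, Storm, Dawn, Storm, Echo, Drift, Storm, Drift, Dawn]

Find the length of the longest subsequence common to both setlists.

7

One common subsequence of length 7: Dawn [3,1] → Storm [4,3] → Storm [5,5] → Drift [7,7] → Storm [8,8] → Drift [12,9] → Dawn [13,10]. Since dp[13][10] = 7, nothing longer is possible.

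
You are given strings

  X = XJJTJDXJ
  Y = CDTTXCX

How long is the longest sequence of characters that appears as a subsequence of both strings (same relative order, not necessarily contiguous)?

2

Let dp[i][j] be the LCS length of the first i characters of X and the first j characters of Y. dp[i][j] = dp[i-1][j-1]+1 when the i-th and j-th characters match, else max(dp[i-1][j], dp[i][j-1]).
    ·  C  D  T  T  X  C  X
 ·  0  0  0  0  0  0  0  0
 X  0  0  0  0  0  1  1  1
 J  0  0  0  0  0  1  1  1
 J  0  0  0  0  0  1  1  1
 T  0  0  0  1  1  1  1  1
 J  0  0  0  1  1  1  1  1
 D  0  0  1  1  1  1  1  1
 X  0  0  1  1  1  2  2  2
 J  0  0  1  1  1  2  2  2
dp[8][7] = 2. One LCS (by backtracking along matches): XX.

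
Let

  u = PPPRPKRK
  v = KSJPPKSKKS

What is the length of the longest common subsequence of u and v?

4

Let dp[i][j] be the LCS length of the first i characters of u and the first j characters of v. dp[i][j] = dp[i-1][j-1]+1 when the i-th and j-th characters match, else max(dp[i-1][j], dp[i][j-1]).
    ·  K  S  J  P  P  K  S  K  K  S
 ·  0  0  0  0  0  0  0  0  0  0  0
 P  0  0  0  0  1  1  1  1  1  1  1
 P  0  0  0  0  1  2  2  2  2  2  2
 P  0  0  0  0  1  2  2  2  2  2  2
 R  0  0  0  0  1  2  2  2  2  2  2
 P  0  0  0  0  1  2  2  2  2  2  2
 K  0  1  1  1  1  2  3  3  3  3  3
 R  0  1  1  1  1  2  3  3  3  3  3
 K  0  1  1  1  1  2  3  3  4  4  4
dp[8][10] = 4. One LCS (by backtracking along matches): PPKK.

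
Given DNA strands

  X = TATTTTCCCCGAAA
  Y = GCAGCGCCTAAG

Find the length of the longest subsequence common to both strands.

Match A [2,3]; then C [7,5]; then C [8,7]; then C [9,8]; then A [12,10]; then A [13,11] — 6 bases in the same relative order in both. The LCS DP gives dp[14][12] = 6, so this is optimal.

6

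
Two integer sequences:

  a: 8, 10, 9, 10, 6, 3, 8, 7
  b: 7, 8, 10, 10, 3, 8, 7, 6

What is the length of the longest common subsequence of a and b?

6

Taking 8 at a[1]=b[2]; then 10 at a[2]=b[3]; then 10 at a[4]=b[4]; then 3 at a[6]=b[5]; then 8 at a[7]=b[6]; then 7 at a[8]=b[7] gives a common subsequence of length 6. The LCS DP gives dp[8][8] = 6, so this is optimal.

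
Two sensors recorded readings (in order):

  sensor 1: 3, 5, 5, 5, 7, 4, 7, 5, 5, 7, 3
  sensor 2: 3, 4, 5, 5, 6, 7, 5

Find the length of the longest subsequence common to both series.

Pick 3 (sensor 1 #1, sensor 2 #1), then 5 (sensor 1 #2, sensor 2 #3), then 5 (sensor 1 #3, sensor 2 #4), then 7 (sensor 1 #7, sensor 2 #6), then 5 (sensor 1 #9, sensor 2 #7); all 5 values appear in both, in order, and the DP table's final entry dp[11][7] is also 5, so no common subsequence is longer.

5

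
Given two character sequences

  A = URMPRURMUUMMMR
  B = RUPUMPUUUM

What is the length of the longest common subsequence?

7

One common subsequence of length 7: U [1,4] → M [3,5] → P [4,6] → U [6,7] → U [9,8] → U [10,9] → M [13,10]. The LCS DP gives dp[14][10] = 7, so this is optimal.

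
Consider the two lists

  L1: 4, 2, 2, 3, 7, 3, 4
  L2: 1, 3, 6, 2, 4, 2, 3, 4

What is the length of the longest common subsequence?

4

One common subsequence of length 4: 4 (L1 #1, L2 #5) → 2 (L1 #3, L2 #6) → 3 (L1 #6, L2 #7) → 4 (L1 #7, L2 #8). The LCS DP gives dp[7][8] = 4, so this is optimal.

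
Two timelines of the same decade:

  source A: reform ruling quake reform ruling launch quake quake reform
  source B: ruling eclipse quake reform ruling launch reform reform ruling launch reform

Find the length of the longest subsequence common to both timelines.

Taking reform (source A #1, source B #4), ruling (source A #2, source B #5), reform (source A #4, source B #8), ruling (source A #5, source B #9), launch (source A #6, source B #10), reform (source A #9, source B #11) gives a common subsequence of length 6. The LCS DP gives dp[9][11] = 6, so this is optimal.

6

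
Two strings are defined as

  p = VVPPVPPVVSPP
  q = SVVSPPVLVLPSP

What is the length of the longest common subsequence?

Match V [1,2]; then V [2,3]; then P [3,5]; then P [4,6]; then V [5,9]; then P [7,11]; then S [10,12]; then P [12,13] — 8 characters in the same relative order in both. The LCS DP gives dp[12][13] = 8, so this is optimal.

8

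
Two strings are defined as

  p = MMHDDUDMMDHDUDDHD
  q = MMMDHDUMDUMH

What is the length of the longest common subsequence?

9

Match M at p[1]=q[2] → M at p[2]=q[3] → H at p[3]=q[5] → D at p[5]=q[6] → U at p[6]=q[7] → M at p[9]=q[8] → D at p[12]=q[9] → U at p[13]=q[10] → H at p[16]=q[12] — 9 characters in the same relative order in both, and the DP table's final entry dp[17][12] is also 9, so no common subsequence is longer.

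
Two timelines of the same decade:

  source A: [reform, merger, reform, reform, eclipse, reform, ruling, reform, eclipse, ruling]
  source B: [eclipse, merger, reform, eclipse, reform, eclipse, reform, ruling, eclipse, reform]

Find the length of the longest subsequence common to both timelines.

Match merger [2,2], then reform [3,3], then reform [4,5], then eclipse [5,6], then reform [6,7], then ruling [7,8], then reform [8,10] — 7 events in the same relative order in both. dp[10][10] = 7 confirms this is the maximum.

7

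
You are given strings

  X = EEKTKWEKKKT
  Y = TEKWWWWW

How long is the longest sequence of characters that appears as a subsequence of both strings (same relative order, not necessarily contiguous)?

3

Taking E [2,2], then K [3,3], then W [6,8] gives a common subsequence of length 3. dp[11][8] = 3 confirms this is the maximum.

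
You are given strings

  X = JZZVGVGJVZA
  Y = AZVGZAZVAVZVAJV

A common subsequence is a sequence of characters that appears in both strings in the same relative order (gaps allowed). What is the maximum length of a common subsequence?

Pick Z (X #3, Y #2); then V (X #4, Y #3); then G (X #5, Y #4); then V (X #6, Y #8); then V (X #9, Y #10); then Z (X #10, Y #11); then A (X #11, Y #13); all 7 characters appear in both, in order. dp[11][15] = 7 confirms this is the maximum.

7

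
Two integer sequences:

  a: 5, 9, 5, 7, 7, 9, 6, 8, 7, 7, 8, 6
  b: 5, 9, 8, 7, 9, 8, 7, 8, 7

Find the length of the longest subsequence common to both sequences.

7

Let dp[i][j] be the LCS length of the first i values of a and the first j values of b. dp[i][j] = dp[i-1][j-1]+1 when the i-th and j-th values match, else max(dp[i-1][j], dp[i][j-1]).
    ·  5  9  8  7  9  8  7  8  7
 ·  0  0  0  0  0  0  0  0  0  0
 5  0  1  1  1  1  1  1  1  1  1
 9  0  1  2  2  2  2  2  2  2  2
 5  0  1  2  2  2  2  2  2  2  2
 7  0  1  2  2  3  3  3  3  3  3
 7  0  1  2  2  3  3  3  4  4  4
 9  0  1  2  2  3  4  4  4  4  4
 6  0  1  2  2  3  4  4  4  4  4
 8  0  1  2  3  3  4  5  5  5  5
 7  0  1  2  3  4  4  5  6  6  6
 7  0  1  2  3  4  4  5  6  6  7
 8  0  1  2  3  4  4  5  6  7  7
 6  0  1  2  3  4  4  5  6  7  7
dp[12][9] = 7. One LCS (by backtracking along matches): 5, 9, 7, 9, 8, 7, 7.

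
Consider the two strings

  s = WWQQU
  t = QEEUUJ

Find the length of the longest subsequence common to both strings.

2

Pick Q (s #3, t #1), then U (s #5, t #5); all 2 characters appear in both, in order. Since dp[5][6] = 2, nothing longer is possible.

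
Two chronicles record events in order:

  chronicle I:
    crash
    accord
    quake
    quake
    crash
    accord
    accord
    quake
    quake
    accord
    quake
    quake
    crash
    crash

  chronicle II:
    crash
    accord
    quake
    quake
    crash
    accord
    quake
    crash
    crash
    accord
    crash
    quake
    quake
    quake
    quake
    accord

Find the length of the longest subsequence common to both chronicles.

11

Match crash (chronicle I #1, chronicle II #1) → accord (chronicle I #2, chronicle II #2) → quake (chronicle I #3, chronicle II #3) → quake (chronicle I #4, chronicle II #4) → crash (chronicle I #5, chronicle II #5) → accord (chronicle I #6, chronicle II #6) → accord (chronicle I #7, chronicle II #10) → quake (chronicle I #8, chronicle II #12) → quake (chronicle I #9, chronicle II #13) → quake (chronicle I #11, chronicle II #14) → quake (chronicle I #12, chronicle II #15) — 11 events in the same relative order in both, and the DP table's final entry dp[14][16] is also 11, so no common subsequence is longer.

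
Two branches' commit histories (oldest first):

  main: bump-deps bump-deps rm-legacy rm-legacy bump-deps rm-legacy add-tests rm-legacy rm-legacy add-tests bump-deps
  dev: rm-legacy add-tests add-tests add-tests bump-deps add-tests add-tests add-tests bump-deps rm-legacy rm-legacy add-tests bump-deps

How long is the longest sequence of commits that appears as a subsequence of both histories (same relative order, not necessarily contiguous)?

One common subsequence of length 7: rm-legacy at main[3]=dev[1] → bump-deps at main[5]=dev[5] → add-tests at main[7]=dev[8] → rm-legacy at main[8]=dev[10] → rm-legacy at main[9]=dev[11] → add-tests at main[10]=dev[12] → bump-deps at main[11]=dev[13], and the DP table's final entry dp[11][13] is also 7, so no common subsequence is longer.

7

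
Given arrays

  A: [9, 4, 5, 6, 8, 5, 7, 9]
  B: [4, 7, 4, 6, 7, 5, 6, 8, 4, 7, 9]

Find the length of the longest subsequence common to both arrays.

Pick 4 [2,3], 5 [3,6], 6 [4,7], 8 [5,8], 7 [7,10], 9 [8,11]; all 6 values appear in both, in order. Since dp[8][11] = 6, nothing longer is possible.

6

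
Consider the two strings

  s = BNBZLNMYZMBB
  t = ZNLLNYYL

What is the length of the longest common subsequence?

4

Pick N (s #2, t #2) → L (s #5, t #4) → N (s #6, t #5) → Y (s #8, t #7); all 4 characters appear in both, in order. The LCS DP gives dp[12][8] = 4, so this is optimal.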